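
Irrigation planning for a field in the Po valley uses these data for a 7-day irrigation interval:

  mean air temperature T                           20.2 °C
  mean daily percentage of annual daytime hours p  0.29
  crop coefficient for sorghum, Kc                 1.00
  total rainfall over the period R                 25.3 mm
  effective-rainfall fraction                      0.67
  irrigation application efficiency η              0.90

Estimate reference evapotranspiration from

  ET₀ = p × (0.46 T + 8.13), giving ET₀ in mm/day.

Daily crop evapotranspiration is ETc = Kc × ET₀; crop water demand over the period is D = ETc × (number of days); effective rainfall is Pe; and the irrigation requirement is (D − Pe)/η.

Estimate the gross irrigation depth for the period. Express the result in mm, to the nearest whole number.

20 mm

ET₀ = 0.29 × (0.46 × 20.2 + 8.13) = 0.29 × 17.422 = 5.0524 mm/d
ETc = Kc × ET₀ = 1.00 × 5.0524 = 5.0524 mm/d
Crop demand D = ETc × 7 d = 5.0524 × 7 = 35.367 mm
Pe = 0.67 × 25.3 = 16.951 mm
D − Pe = 35.367 − 16.951 = 18.416 mm
Gross irrigation = 18.416 / 0.90 = 20.462 mm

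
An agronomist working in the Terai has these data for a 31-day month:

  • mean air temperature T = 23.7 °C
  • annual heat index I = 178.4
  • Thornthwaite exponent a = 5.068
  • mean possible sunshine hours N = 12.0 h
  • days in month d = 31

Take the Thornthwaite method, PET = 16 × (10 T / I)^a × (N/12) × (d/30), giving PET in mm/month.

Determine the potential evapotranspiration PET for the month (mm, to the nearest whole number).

10T/I = 10 × 23.7 / 178.4 = 1.3285
(10T/I)^a = 1.3285^5.068 = 4.2189
Uncorrected PET = 16 × 4.2189 = 67.502 mm
Correction = (N/12)(d/30) = (12.0/12)(31/30) = 1.0333
PET = 67.502 × 1.0333 = 69.750 mm/month

70 mm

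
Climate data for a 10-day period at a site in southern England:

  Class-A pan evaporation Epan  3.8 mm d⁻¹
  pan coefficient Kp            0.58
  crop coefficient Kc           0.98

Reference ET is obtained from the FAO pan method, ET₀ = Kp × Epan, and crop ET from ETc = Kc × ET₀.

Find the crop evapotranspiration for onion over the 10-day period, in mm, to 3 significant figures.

ET₀ = 0.58 × 3.8 = 2.2040 mm/d
ETc = Kc × ET₀ = 0.98 × 2.2040 = 2.1599 mm/d
Over 10 days: 2.1599 × 10 = 21.599 mm

21.6 mm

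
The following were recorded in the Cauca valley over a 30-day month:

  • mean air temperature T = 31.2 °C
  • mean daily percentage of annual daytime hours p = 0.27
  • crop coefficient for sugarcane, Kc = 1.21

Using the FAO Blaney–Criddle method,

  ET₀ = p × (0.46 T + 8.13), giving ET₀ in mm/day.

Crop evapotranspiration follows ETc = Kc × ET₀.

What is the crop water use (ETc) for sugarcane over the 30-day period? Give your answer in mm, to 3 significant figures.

ET₀ = 0.27 × (0.46 × 31.2 + 8.13) = 0.27 × 22.482 = 6.0701 mm/d
ETc = Kc × ET₀ = 1.21 × 6.0701 = 7.3448 mm/d
Over 30 days: 7.3448 × 30 = 220.344 mm

220 mm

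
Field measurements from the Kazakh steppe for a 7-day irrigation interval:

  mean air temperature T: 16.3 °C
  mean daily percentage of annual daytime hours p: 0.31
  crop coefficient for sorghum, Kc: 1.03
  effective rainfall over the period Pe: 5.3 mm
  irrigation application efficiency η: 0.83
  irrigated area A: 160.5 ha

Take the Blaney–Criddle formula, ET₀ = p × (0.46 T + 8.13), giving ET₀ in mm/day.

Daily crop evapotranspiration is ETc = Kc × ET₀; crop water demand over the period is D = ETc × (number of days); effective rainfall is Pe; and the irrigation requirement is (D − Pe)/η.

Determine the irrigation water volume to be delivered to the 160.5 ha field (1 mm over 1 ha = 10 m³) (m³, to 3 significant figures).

57300 m³

ET₀ = 0.31 × (0.46 × 16.3 + 8.13) = 0.31 × 15.628 = 4.8447 mm/d
ETc = Kc × ET₀ = 1.03 × 4.8447 = 4.9900 mm/d
Crop demand D = ETc × 7 d = 4.9900 × 7 = 34.930 mm
D − Pe = 34.930 − 5.3 = 29.630 mm
Gross irrigation = 29.630 / 0.83 = 35.699 mm
Volume = 35.699 mm × 160.5 ha × 10 = 57296.9 m³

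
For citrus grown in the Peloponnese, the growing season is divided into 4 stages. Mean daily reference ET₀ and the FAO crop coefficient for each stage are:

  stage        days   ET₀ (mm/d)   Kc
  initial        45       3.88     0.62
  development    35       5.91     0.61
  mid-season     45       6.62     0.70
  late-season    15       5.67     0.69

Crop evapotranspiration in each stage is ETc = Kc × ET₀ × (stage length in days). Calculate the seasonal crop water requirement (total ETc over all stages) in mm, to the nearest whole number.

502 mm

initial: 0.62 × 3.88 × 45 = 108.25 mm
development: 0.61 × 5.91 × 35 = 126.18 mm
mid-season: 0.70 × 6.62 × 45 = 208.53 mm
late-season: 0.69 × 5.67 × 15 = 58.68 mm
Seasonal total = 501.64 mm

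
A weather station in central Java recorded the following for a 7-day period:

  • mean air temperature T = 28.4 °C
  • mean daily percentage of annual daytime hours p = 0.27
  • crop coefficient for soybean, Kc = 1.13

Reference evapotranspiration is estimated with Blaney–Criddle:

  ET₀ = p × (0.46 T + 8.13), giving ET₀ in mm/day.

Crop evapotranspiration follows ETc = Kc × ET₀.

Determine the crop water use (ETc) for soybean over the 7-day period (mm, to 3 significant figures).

ET₀ = 0.27 × (0.46 × 28.4 + 8.13) = 0.27 × 21.194 = 5.7224 mm/d
ETc = Kc × ET₀ = 1.13 × 5.7224 = 6.4663 mm/d
Over 7 days: 6.4663 × 7 = 45.264 mm

45.3 mm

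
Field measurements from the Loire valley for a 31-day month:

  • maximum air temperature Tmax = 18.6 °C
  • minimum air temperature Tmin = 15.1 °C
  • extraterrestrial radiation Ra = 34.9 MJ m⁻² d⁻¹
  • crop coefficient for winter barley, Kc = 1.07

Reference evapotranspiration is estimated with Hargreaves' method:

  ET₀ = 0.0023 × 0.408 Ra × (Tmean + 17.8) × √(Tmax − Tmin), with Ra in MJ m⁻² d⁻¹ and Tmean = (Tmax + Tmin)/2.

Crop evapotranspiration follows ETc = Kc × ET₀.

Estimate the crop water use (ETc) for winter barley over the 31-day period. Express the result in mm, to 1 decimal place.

70.4 mm

Tmean = (18.6 + 15.1)/2 = 16.85 °C
0.408 Ra = 0.408 × 34.9 = 14.2392 mm/d equivalent
ET₀ = 0.0023 × 14.2392 × (16.85 + 17.8) × √3.5 = 0.0023 × 14.2392 × 34.65 × 1.8708 = 2.1230 mm/d
ETc = Kc × ET₀ = 1.07 × 2.1230 = 2.2716 mm/d
Over 31 days: 2.2716 × 31 = 70.420 mm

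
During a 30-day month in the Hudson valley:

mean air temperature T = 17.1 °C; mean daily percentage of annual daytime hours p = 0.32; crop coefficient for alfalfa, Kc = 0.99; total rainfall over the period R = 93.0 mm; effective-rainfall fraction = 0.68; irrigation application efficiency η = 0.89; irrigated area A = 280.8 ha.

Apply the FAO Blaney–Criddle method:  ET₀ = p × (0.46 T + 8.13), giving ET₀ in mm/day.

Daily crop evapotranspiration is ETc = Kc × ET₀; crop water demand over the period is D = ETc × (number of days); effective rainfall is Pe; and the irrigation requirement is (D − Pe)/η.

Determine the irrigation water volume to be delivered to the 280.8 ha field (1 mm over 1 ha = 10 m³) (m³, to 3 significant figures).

280000 m³

ET₀ = 0.32 × (0.46 × 17.1 + 8.13) = 0.32 × 15.996 = 5.1187 mm/d
ETc = Kc × ET₀ = 0.99 × 5.1187 = 5.0675 mm/d
Crop demand D = ETc × 30 d = 5.0675 × 30 = 152.025 mm
Pe = 0.68 × 93.0 = 63.240 mm
D − Pe = 152.025 − 63.240 = 88.785 mm
Gross irrigation = 88.785 / 0.89 = 99.758 mm
Volume = 99.758 mm × 280.8 ha × 10 = 280120.5 m³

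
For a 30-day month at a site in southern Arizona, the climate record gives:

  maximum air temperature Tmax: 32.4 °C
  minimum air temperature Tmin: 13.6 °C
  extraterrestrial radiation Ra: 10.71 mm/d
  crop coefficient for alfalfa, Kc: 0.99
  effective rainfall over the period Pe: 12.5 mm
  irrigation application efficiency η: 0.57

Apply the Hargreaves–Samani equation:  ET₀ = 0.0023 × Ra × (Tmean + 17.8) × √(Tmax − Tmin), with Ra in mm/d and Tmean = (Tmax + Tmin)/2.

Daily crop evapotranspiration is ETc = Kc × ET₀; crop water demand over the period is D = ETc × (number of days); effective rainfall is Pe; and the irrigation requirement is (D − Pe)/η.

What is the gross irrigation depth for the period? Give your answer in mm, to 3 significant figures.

205 mm

Tmean = (32.4 + 13.6)/2 = 23.00 °C
ET₀ = 0.0023 × 10.71 × (23.00 + 17.8) × √18.8 = 0.0023 × 10.71 × 40.80 × 4.3359 = 4.3577 mm/d
ETc = Kc × ET₀ = 0.99 × 4.3577 = 4.3141 mm/d
Crop demand D = ETc × 30 d = 4.3141 × 30 = 129.423 mm
D − Pe = 129.423 − 12.5 = 116.923 mm
Gross irrigation = 116.923 / 0.57 = 205.128 mm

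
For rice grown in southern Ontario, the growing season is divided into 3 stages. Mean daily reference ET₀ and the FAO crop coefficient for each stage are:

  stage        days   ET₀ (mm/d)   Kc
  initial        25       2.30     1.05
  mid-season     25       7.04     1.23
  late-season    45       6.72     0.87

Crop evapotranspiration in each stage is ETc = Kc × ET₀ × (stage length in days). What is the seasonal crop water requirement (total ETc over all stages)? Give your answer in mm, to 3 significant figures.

540 mm

initial: 1.05 × 2.30 × 25 = 60.38 mm
mid-season: 1.23 × 7.04 × 25 = 216.48 mm
late-season: 0.87 × 6.72 × 45 = 263.09 mm
Seasonal total = 539.95 mm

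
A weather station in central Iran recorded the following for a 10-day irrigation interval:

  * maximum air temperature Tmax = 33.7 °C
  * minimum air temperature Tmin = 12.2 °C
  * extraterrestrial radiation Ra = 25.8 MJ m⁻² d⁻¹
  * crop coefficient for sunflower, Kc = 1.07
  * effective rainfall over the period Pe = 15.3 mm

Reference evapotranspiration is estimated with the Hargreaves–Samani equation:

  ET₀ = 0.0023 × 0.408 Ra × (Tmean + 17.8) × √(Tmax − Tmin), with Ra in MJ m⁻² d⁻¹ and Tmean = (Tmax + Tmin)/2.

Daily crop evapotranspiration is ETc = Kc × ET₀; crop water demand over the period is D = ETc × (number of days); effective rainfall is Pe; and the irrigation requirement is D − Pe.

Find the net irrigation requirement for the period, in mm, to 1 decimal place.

Tmean = (33.7 + 12.2)/2 = 22.95 °C
0.408 Ra = 0.408 × 25.8 = 10.5264 mm/d equivalent
ET₀ = 0.0023 × 10.5264 × (22.95 + 17.8) × √21.5 = 0.0023 × 10.5264 × 40.75 × 4.6368 = 4.5746 mm/d
ETc = Kc × ET₀ = 1.07 × 4.5746 = 4.8948 mm/d
Crop demand D = ETc × 10 d = 4.8948 × 10 = 48.948 mm
D − Pe = 48.948 − 15.3 = 33.648 mm

33.6 mm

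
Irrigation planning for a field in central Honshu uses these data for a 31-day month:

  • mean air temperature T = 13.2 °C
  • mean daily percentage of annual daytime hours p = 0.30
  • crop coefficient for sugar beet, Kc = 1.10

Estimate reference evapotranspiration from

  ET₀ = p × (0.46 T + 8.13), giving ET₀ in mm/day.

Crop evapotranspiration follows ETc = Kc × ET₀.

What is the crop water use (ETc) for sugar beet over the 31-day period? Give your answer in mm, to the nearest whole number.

145 mm

ET₀ = 0.30 × (0.46 × 13.2 + 8.13) = 0.30 × 14.202 = 4.2606 mm/d
ETc = Kc × ET₀ = 1.10 × 4.2606 = 4.6867 mm/d
Over 31 days: 4.6867 × 31 = 145.288 mm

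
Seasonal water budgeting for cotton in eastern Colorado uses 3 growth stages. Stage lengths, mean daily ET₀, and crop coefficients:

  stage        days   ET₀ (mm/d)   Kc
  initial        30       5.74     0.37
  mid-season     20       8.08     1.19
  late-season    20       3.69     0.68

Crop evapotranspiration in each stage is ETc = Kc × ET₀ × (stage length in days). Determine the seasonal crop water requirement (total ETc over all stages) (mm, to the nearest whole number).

initial: 0.37 × 5.74 × 30 = 63.71 mm
mid-season: 1.19 × 8.08 × 20 = 192.30 mm
late-season: 0.68 × 3.69 × 20 = 50.18 mm
Seasonal total = 306.19 mm

306 mm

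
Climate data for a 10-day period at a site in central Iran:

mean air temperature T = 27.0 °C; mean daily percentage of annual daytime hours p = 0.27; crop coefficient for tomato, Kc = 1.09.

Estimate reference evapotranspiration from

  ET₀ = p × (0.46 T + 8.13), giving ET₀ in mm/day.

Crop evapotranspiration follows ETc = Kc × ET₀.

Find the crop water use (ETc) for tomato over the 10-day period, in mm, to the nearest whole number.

ET₀ = 0.27 × (0.46 × 27.0 + 8.13) = 0.27 × 20.550 = 5.5485 mm/d
ETc = Kc × ET₀ = 1.09 × 5.5485 = 6.0479 mm/d
Over 10 days: 6.0479 × 10 = 60.479 mm

60 mm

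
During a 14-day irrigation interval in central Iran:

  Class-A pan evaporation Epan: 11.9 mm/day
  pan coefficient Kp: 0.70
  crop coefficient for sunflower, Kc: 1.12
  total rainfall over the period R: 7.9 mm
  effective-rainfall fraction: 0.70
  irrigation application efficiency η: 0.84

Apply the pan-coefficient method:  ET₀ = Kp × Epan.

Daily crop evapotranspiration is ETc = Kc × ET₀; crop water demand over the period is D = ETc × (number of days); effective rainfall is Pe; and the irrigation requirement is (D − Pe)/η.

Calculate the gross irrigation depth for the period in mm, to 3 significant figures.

149 mm

ET₀ = 0.70 × 11.9 = 8.3300 mm/d
ETc = Kc × ET₀ = 1.12 × 8.3300 = 9.3296 mm/d
Crop demand D = ETc × 14 d = 9.3296 × 14 = 130.614 mm
Pe = 0.70 × 7.9 = 5.530 mm
D − Pe = 130.614 − 5.530 = 125.084 mm
Gross irrigation = 125.084 / 0.84 = 148.910 mm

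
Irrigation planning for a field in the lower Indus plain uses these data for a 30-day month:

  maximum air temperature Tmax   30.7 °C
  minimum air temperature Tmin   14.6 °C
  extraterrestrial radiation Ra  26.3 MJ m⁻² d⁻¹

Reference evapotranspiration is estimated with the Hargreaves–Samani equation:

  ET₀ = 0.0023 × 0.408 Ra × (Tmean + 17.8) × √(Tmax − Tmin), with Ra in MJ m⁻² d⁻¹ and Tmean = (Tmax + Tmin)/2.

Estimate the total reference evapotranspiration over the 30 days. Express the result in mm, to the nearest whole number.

120 mm

Tmean = (30.7 + 14.6)/2 = 22.65 °C
0.408 Ra = 0.408 × 26.3 = 10.7304 mm/d equivalent
ET₀ = 0.0023 × 10.7304 × (22.65 + 17.8) × √16.1 = 0.0023 × 10.7304 × 40.45 × 4.0125 = 4.0057 mm/d
Over 30 days: 4.0057 × 30 = 120.171 mm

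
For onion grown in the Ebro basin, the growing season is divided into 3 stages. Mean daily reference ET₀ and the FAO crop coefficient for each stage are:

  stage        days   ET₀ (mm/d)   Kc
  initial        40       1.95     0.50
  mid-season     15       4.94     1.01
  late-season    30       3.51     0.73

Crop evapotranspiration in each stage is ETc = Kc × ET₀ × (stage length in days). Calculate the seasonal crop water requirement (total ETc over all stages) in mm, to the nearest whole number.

initial: 0.50 × 1.95 × 40 = 39.00 mm
mid-season: 1.01 × 4.94 × 15 = 74.84 mm
late-season: 0.73 × 3.51 × 30 = 76.87 mm
Seasonal total = 190.71 mm

191 mm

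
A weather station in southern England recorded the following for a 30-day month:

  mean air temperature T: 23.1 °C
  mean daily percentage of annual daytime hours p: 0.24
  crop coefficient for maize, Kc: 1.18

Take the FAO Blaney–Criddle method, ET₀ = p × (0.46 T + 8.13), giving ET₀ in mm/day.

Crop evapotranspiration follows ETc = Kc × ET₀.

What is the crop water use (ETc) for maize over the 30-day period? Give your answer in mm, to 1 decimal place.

ET₀ = 0.24 × (0.46 × 23.1 + 8.13) = 0.24 × 18.756 = 4.5014 mm/d
ETc = Kc × ET₀ = 1.18 × 4.5014 = 5.3117 mm/d
Over 30 days: 5.3117 × 30 = 159.351 mm

159.4 mm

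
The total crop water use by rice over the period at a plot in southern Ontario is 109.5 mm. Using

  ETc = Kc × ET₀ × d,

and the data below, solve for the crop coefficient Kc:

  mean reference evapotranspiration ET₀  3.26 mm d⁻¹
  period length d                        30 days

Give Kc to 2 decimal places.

1.12

ETc = Kc × ET₀ × d  ⇒  Kc = ETc / (ET₀ × d)
Kc = 109.5 / (3.26 × 30) = 109.5 / 97.80 = 1.1196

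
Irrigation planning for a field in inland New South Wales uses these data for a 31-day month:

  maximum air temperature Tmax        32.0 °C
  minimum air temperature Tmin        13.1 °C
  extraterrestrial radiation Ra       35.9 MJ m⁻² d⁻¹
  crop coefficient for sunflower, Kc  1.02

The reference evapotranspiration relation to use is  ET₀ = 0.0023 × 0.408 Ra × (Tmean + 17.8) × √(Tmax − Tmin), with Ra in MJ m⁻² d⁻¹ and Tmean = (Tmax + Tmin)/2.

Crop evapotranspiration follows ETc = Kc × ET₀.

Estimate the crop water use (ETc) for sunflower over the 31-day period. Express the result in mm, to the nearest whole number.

187 mm

Tmean = (32.0 + 13.1)/2 = 22.55 °C
0.408 Ra = 0.408 × 35.9 = 14.6472 mm/d equivalent
ET₀ = 0.0023 × 14.6472 × (22.55 + 17.8) × √18.9 = 0.0023 × 14.6472 × 40.35 × 4.3474 = 5.9096 mm/d
ETc = Kc × ET₀ = 1.02 × 5.9096 = 6.0278 mm/d
Over 31 days: 6.0278 × 31 = 186.862 mm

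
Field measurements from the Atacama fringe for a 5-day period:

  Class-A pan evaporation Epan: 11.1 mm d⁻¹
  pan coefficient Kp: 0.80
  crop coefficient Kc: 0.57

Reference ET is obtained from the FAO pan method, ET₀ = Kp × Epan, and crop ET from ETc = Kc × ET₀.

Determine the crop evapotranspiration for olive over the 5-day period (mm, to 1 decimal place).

25.3 mm

ET₀ = 0.80 × 11.1 = 8.8800 mm/d
ETc = Kc × ET₀ = 0.57 × 8.8800 = 5.0616 mm/d
Over 5 days: 5.0616 × 5 = 25.308 mm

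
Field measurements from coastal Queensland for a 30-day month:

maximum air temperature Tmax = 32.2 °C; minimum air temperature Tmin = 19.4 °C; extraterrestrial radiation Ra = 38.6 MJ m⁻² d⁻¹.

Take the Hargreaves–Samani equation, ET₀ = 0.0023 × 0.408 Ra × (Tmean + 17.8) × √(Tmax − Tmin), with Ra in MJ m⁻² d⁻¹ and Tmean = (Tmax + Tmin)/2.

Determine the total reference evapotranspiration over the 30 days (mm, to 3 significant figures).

Tmean = (32.2 + 19.4)/2 = 25.80 °C
0.408 Ra = 0.408 × 38.6 = 15.7488 mm/d equivalent
ET₀ = 0.0023 × 15.7488 × (25.80 + 17.8) × √12.8 = 0.0023 × 15.7488 × 43.60 × 3.5777 = 5.6502 mm/d
Over 30 days: 5.6502 × 30 = 169.506 mm

170 mm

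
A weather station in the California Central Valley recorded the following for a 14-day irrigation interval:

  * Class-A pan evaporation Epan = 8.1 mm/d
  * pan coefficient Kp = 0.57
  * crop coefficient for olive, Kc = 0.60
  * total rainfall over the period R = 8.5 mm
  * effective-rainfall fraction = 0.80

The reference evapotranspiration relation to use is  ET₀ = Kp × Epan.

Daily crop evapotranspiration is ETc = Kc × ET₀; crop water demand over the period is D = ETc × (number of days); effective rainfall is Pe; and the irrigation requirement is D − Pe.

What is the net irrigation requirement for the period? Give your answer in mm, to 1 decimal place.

32.0 mm

ET₀ = 0.57 × 8.1 = 4.6170 mm/d
ETc = Kc × ET₀ = 0.60 × 4.6170 = 2.7702 mm/d
Crop demand D = ETc × 14 d = 2.7702 × 14 = 38.783 mm
Pe = 0.80 × 8.5 = 6.800 mm
D − Pe = 38.783 − 6.800 = 31.983 mm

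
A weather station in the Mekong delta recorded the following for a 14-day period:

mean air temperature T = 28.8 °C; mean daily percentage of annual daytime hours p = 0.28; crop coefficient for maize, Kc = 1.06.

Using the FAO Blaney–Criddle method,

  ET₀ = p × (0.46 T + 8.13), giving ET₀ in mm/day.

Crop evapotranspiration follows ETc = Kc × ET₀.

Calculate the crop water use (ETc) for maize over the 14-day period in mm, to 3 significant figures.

ET₀ = 0.28 × (0.46 × 28.8 + 8.13) = 0.28 × 21.378 = 5.9858 mm/d
ETc = Kc × ET₀ = 1.06 × 5.9858 = 6.3449 mm/d
Over 14 days: 6.3449 × 14 = 88.829 mm

88.8 mm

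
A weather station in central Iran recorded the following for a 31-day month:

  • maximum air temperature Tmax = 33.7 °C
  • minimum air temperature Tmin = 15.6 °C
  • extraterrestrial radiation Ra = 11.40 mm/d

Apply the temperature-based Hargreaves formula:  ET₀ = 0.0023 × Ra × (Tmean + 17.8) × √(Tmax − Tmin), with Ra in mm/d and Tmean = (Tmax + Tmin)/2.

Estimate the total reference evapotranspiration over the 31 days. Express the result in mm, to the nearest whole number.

Tmean = (33.7 + 15.6)/2 = 24.65 °C
ET₀ = 0.0023 × 11.40 × (24.65 + 17.8) × √18.1 = 0.0023 × 11.40 × 42.45 × 4.2544 = 4.7353 mm/d
Over 31 days: 4.7353 × 31 = 146.794 mm

147 mm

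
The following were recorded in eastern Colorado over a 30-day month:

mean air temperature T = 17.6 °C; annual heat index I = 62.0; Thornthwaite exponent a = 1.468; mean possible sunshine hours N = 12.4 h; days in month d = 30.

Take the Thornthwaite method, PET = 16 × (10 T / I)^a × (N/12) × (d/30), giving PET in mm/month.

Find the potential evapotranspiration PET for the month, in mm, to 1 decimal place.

76.5 mm

10T/I = 10 × 17.6 / 62.0 = 2.8387
(10T/I)^a = 2.8387^1.468 = 4.6257
Uncorrected PET = 16 × 4.6257 = 74.011 mm
Correction = (N/12)(d/30) = (12.4/12)(30/30) = 1.0333
PET = 74.011 × 1.0333 = 76.476 mm/month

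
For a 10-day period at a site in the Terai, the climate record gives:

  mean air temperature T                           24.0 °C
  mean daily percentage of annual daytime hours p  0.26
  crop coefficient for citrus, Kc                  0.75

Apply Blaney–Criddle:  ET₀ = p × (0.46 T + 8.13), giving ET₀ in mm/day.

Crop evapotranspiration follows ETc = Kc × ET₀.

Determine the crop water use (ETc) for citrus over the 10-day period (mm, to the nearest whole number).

ET₀ = 0.26 × (0.46 × 24.0 + 8.13) = 0.26 × 19.170 = 4.9842 mm/d
ETc = Kc × ET₀ = 0.75 × 4.9842 = 3.7382 mm/d
Over 10 days: 3.7382 × 10 = 37.382 mm

37 mm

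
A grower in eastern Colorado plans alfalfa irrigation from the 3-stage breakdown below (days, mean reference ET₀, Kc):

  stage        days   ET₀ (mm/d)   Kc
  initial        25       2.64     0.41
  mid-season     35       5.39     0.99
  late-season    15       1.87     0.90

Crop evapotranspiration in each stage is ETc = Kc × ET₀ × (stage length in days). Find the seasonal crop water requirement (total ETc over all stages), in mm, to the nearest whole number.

initial: 0.41 × 2.64 × 25 = 27.06 mm
mid-season: 0.99 × 5.39 × 35 = 186.76 mm
late-season: 0.90 × 1.87 × 15 = 25.25 mm
Seasonal total = 239.07 mm

239 mm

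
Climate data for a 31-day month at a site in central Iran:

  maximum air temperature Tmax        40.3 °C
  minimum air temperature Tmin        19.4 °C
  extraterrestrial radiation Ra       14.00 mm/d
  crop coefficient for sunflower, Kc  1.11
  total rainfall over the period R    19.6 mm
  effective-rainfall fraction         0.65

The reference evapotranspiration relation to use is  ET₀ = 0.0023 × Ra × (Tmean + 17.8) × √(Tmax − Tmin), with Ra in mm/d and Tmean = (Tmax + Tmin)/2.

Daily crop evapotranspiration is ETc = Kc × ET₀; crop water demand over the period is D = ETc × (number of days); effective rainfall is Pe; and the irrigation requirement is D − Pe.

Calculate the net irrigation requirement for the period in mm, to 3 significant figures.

Tmean = (40.3 + 19.4)/2 = 29.85 °C
ET₀ = 0.0023 × 14.00 × (29.85 + 17.8) × √20.9 = 0.0023 × 14.00 × 47.65 × 4.5717 = 7.0145 mm/d
ETc = Kc × ET₀ = 1.11 × 7.0145 = 7.7861 mm/d
Crop demand D = ETc × 31 d = 7.7861 × 31 = 241.369 mm
Pe = 0.65 × 19.6 = 12.740 mm
D − Pe = 241.369 − 12.740 = 228.629 mm

229 mm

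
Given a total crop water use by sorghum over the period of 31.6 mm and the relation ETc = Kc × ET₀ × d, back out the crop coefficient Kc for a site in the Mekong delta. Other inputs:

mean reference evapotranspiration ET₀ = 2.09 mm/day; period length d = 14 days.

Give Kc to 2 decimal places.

ETc = Kc × ET₀ × d  ⇒  Kc = ETc / (ET₀ × d)
Kc = 31.6 / (2.09 × 14) = 31.6 / 29.26 = 1.0800

1.08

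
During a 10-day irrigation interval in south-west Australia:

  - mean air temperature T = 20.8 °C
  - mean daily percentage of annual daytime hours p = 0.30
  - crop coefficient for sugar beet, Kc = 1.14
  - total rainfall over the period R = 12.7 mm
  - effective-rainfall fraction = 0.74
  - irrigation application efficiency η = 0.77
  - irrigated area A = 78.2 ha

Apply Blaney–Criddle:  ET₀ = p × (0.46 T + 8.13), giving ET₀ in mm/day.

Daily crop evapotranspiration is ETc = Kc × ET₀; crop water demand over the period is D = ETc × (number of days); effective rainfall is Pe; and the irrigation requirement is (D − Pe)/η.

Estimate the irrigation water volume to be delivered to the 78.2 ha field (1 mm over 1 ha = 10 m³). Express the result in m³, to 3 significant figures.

ET₀ = 0.30 × (0.46 × 20.8 + 8.13) = 0.30 × 17.698 = 5.3094 mm/d
ETc = Kc × ET₀ = 1.14 × 5.3094 = 6.0527 mm/d
Crop demand D = ETc × 10 d = 6.0527 × 10 = 60.527 mm
Pe = 0.74 × 12.7 = 9.398 mm
D − Pe = 60.527 − 9.398 = 51.129 mm
Gross irrigation = 51.129 / 0.77 = 66.401 mm
Volume = 66.401 mm × 78.2 ha × 10 = 51925.6 m³

51900 m³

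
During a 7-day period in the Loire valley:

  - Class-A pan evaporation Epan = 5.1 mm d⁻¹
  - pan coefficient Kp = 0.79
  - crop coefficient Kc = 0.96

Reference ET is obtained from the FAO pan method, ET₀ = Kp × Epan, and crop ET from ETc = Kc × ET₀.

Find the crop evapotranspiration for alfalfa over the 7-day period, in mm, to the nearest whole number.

27 mm

ET₀ = 0.79 × 5.1 = 4.0290 mm/d
ETc = Kc × ET₀ = 0.96 × 4.0290 = 3.8678 mm/d
Over 7 days: 3.8678 × 7 = 27.075 mm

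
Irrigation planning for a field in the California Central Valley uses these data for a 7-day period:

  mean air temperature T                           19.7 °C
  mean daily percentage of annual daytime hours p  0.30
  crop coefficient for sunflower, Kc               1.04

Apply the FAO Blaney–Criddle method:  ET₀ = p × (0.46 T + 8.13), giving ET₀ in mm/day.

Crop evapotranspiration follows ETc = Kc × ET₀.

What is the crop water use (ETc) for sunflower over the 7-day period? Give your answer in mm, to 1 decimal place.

37.5 mm

ET₀ = 0.30 × (0.46 × 19.7 + 8.13) = 0.30 × 17.192 = 5.1576 mm/d
ETc = Kc × ET₀ = 1.04 × 5.1576 = 5.3639 mm/d
Over 7 days: 5.3639 × 7 = 37.547 mm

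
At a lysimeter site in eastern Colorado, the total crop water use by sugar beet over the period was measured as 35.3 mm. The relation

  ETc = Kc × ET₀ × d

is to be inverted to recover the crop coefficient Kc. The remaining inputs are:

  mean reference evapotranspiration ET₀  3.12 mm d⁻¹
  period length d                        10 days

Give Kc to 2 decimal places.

ETc = Kc × ET₀ × d  ⇒  Kc = ETc / (ET₀ × d)
Kc = 35.3 / (3.12 × 10) = 35.3 / 31.20 = 1.1314

1.13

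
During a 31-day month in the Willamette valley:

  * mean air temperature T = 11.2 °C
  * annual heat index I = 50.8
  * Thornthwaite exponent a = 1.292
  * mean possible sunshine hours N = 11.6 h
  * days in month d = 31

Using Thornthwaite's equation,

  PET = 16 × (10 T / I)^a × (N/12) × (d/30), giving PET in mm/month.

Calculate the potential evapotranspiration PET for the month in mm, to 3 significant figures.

44.4 mm

10T/I = 10 × 11.2 / 50.8 = 2.2047
(10T/I)^a = 2.2047^1.292 = 2.7772
Uncorrected PET = 16 × 2.7772 = 44.435 mm
Correction = (N/12)(d/30) = (11.6/12)(31/30) = 0.9989
PET = 44.435 × 0.9989 = 44.386 mm/month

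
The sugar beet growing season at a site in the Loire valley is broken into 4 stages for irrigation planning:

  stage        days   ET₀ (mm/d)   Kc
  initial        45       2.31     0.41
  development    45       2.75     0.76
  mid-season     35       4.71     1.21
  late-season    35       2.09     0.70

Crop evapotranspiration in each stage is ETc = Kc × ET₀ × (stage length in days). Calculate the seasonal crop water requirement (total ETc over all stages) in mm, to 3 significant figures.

initial: 0.41 × 2.31 × 45 = 42.62 mm
development: 0.76 × 2.75 × 45 = 94.05 mm
mid-season: 1.21 × 4.71 × 35 = 199.47 mm
late-season: 0.70 × 2.09 × 35 = 51.21 mm
Seasonal total = 387.35 mm

387 mm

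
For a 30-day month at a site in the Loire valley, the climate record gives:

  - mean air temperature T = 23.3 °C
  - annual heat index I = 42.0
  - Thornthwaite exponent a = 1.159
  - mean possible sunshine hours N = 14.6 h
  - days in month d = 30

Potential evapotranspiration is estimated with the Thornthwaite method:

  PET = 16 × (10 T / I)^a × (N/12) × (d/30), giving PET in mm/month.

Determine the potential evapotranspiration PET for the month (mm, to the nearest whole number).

10T/I = 10 × 23.3 / 42.0 = 5.5476
(10T/I)^a = 5.5476^1.159 = 7.2848
Uncorrected PET = 16 × 7.2848 = 116.557 mm
Correction = (N/12)(d/30) = (14.6/12)(30/30) = 1.2167
PET = 116.557 × 1.2167 = 141.815 mm/month

142 mm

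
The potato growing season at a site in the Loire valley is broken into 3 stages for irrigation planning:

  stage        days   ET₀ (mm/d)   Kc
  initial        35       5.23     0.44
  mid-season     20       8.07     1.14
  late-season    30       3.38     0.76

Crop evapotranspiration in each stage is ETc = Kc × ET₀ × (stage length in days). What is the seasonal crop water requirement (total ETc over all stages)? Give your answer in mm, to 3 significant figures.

342 mm

initial: 0.44 × 5.23 × 35 = 80.54 mm
mid-season: 1.14 × 8.07 × 20 = 184.00 mm
late-season: 0.76 × 3.38 × 30 = 77.06 mm
Seasonal total = 341.60 mm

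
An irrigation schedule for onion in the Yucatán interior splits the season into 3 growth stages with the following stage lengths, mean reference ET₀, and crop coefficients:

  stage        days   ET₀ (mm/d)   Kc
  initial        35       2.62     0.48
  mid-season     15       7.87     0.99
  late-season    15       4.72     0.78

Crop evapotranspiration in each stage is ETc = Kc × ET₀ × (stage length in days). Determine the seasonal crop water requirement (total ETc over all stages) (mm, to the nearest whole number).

initial: 0.48 × 2.62 × 35 = 44.02 mm
mid-season: 0.99 × 7.87 × 15 = 116.87 mm
late-season: 0.78 × 4.72 × 15 = 55.22 mm
Seasonal total = 216.11 mm

216 mm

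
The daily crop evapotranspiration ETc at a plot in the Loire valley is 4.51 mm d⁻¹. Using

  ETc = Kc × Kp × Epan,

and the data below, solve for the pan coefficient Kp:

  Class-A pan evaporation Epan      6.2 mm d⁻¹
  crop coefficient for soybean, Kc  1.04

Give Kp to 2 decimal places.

ETc = Kc × Kp × Epan  ⇒  Kp = ETc / (Kc × Epan)
Kp = 4.51 / (1.04 × 6.2) = 4.51 / 6.448 = 0.6994

0.70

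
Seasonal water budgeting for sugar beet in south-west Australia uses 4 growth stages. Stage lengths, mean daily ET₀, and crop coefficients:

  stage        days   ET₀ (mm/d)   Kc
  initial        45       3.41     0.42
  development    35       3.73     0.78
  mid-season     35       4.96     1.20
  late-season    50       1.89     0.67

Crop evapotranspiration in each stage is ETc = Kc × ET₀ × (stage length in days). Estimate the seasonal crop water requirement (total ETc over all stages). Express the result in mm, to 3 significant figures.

438 mm

initial: 0.42 × 3.41 × 45 = 64.45 mm
development: 0.78 × 3.73 × 35 = 101.83 mm
mid-season: 1.20 × 4.96 × 35 = 208.32 mm
late-season: 0.67 × 1.89 × 50 = 63.32 mm
Seasonal total = 437.92 mm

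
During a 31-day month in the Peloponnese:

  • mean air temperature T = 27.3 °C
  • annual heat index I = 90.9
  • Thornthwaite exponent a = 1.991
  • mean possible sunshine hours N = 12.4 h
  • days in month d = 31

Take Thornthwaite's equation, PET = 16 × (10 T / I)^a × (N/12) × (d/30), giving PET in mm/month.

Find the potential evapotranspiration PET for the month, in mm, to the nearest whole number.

10T/I = 10 × 27.3 / 90.9 = 3.0033
(10T/I)^a = 3.0033^1.991 = 8.9310
Uncorrected PET = 16 × 8.9310 = 142.896 mm
Correction = (N/12)(d/30) = (12.4/12)(31/30) = 1.0678
PET = 142.896 × 1.0678 = 152.584 mm/month

153 mm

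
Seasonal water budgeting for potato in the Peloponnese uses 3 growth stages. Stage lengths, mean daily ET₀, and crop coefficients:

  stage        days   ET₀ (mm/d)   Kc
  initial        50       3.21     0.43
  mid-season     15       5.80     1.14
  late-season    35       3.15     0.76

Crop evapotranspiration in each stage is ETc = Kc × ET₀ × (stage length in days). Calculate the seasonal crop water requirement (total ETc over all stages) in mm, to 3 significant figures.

252 mm

initial: 0.43 × 3.21 × 50 = 69.02 mm
mid-season: 1.14 × 5.80 × 15 = 99.18 mm
late-season: 0.76 × 3.15 × 35 = 83.79 mm
Seasonal total = 251.99 mm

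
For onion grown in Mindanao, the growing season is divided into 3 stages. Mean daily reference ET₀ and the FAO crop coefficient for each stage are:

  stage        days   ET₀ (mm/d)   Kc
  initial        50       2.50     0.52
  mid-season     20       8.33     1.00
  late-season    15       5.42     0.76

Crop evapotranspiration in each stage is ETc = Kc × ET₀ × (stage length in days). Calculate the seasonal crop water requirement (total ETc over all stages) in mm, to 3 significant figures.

initial: 0.52 × 2.50 × 50 = 65.00 mm
mid-season: 1.00 × 8.33 × 20 = 166.60 mm
late-season: 0.76 × 5.42 × 15 = 61.79 mm
Seasonal total = 293.39 mm

293 mm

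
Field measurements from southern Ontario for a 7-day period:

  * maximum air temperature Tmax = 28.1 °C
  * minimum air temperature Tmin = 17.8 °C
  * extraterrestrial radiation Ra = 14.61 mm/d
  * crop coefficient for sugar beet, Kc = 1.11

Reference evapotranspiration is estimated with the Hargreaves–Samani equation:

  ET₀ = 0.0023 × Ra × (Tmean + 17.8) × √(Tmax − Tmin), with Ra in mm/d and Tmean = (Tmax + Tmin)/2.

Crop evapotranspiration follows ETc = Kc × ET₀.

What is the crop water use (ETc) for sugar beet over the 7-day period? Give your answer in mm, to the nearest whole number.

34 mm

Tmean = (28.1 + 17.8)/2 = 22.95 °C
ET₀ = 0.0023 × 14.61 × (22.95 + 17.8) × √10.3 = 0.0023 × 14.61 × 40.75 × 3.2094 = 4.3947 mm/d
ETc = Kc × ET₀ = 1.11 × 4.3947 = 4.8781 mm/d
Over 7 days: 4.8781 × 7 = 34.147 mm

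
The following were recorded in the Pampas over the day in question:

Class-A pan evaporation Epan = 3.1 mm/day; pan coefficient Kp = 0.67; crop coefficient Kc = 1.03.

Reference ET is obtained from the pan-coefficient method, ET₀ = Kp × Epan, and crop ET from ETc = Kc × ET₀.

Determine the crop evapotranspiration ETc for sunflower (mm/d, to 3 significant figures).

ET₀ = 0.67 × 3.1 = 2.0770 mm/d
ETc = Kc × ET₀ = 1.03 × 2.0770 = 2.1393 mm/d

2.14 mm/d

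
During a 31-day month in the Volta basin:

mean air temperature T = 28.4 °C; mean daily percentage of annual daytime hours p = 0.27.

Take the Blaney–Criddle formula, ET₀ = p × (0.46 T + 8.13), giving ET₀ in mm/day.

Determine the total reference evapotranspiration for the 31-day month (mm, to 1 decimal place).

177.4 mm

ET₀ = 0.27 × (0.46 × 28.4 + 8.13) = 0.27 × 21.194 = 5.7224 mm/d
Monthly total = 5.7224 × 31 = 177.394 mm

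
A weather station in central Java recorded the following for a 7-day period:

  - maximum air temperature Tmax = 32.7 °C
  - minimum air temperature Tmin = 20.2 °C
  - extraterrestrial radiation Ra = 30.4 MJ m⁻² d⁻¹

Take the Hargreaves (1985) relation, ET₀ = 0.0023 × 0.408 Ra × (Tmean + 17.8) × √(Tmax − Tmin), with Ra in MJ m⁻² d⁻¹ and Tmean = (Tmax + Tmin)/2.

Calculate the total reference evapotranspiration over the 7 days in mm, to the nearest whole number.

Tmean = (32.7 + 20.2)/2 = 26.45 °C
0.408 Ra = 0.408 × 30.4 = 12.4032 mm/d equivalent
ET₀ = 0.0023 × 12.4032 × (26.45 + 17.8) × √12.5 = 0.0023 × 12.4032 × 44.25 × 3.5355 = 4.4630 mm/d
Over 7 days: 4.4630 × 7 = 31.241 mm

31 mm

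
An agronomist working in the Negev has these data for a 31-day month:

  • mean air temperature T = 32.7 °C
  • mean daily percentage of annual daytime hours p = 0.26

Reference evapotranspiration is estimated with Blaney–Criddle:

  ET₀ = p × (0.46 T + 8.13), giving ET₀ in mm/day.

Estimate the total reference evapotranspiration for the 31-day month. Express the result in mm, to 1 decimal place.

186.8 mm

ET₀ = 0.26 × (0.46 × 32.7 + 8.13) = 0.26 × 23.172 = 6.0247 mm/d
Monthly total = 6.0247 × 31 = 186.766 mm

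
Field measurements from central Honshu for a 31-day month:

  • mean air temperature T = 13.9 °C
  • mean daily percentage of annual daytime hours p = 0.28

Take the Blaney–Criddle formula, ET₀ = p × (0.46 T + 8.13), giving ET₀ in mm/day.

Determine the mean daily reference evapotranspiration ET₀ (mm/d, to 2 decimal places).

4.07 mm/d

ET₀ = 0.28 × (0.46 × 13.9 + 8.13) = 0.28 × 14.524 = 4.0667 mm/d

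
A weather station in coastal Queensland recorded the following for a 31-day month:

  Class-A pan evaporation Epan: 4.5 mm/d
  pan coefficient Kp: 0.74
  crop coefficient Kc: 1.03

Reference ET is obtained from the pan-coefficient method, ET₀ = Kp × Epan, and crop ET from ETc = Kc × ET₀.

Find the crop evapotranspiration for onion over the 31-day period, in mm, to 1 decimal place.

106.3 mm

ET₀ = 0.74 × 4.5 = 3.3300 mm/d
ETc = Kc × ET₀ = 1.03 × 3.3300 = 3.4299 mm/d
Over 31 days: 3.4299 × 31 = 106.327 mm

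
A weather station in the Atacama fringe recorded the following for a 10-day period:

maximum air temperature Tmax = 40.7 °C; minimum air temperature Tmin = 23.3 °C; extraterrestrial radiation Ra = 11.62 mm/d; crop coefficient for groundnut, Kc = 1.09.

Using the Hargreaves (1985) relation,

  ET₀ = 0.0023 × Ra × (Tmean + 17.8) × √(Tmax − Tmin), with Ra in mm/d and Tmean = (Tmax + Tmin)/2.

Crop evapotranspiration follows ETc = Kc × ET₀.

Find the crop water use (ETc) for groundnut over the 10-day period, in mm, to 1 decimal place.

60.5 mm

Tmean = (40.7 + 23.3)/2 = 32.00 °C
ET₀ = 0.0023 × 11.62 × (32.00 + 17.8) × √17.4 = 0.0023 × 11.62 × 49.80 × 4.1713 = 5.5518 mm/d
ETc = Kc × ET₀ = 1.09 × 5.5518 = 6.0515 mm/d
Over 10 days: 6.0515 × 10 = 60.515 mm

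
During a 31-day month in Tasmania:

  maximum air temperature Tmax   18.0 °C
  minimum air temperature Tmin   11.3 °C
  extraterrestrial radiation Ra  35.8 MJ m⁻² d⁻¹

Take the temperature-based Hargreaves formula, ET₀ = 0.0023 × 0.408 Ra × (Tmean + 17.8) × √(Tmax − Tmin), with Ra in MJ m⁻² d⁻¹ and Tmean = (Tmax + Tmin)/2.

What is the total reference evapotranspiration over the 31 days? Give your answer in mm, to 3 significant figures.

Tmean = (18.0 + 11.3)/2 = 14.65 °C
0.408 Ra = 0.408 × 35.8 = 14.6064 mm/d equivalent
ET₀ = 0.0023 × 14.6064 × (14.65 + 17.8) × √6.7 = 0.0023 × 14.6064 × 32.45 × 2.5884 = 2.8217 mm/d
Over 31 days: 2.8217 × 31 = 87.473 mm

87.5 mm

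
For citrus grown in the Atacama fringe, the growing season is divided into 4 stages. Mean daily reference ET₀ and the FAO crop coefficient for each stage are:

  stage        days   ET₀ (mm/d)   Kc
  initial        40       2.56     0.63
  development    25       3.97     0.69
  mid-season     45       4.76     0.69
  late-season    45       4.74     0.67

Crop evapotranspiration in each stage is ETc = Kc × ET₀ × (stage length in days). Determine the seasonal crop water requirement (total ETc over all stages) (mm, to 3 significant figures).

424 mm

initial: 0.63 × 2.56 × 40 = 64.51 mm
development: 0.69 × 3.97 × 25 = 68.48 mm
mid-season: 0.69 × 4.76 × 45 = 147.80 mm
late-season: 0.67 × 4.74 × 45 = 142.91 mm
Seasonal total = 423.70 mm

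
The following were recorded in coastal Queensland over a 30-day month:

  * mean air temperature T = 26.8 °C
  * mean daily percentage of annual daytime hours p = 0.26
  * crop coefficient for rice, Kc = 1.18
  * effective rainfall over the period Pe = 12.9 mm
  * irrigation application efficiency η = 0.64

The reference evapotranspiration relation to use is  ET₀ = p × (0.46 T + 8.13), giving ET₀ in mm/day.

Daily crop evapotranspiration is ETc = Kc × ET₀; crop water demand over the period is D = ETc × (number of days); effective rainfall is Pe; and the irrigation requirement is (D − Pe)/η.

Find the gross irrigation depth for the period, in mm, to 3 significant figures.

ET₀ = 0.26 × (0.46 × 26.8 + 8.13) = 0.26 × 20.458 = 5.3191 mm/d
ETc = Kc × ET₀ = 1.18 × 5.3191 = 6.2765 mm/d
Crop demand D = ETc × 30 d = 6.2765 × 30 = 188.295 mm
D − Pe = 188.295 − 12.9 = 175.395 mm
Gross irrigation = 175.395 / 0.64 = 274.055 mm

274 mm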